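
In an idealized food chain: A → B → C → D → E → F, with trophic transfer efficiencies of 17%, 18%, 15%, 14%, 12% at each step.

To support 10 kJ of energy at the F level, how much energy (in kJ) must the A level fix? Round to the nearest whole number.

Cumulative transfer efficiency: 0.17 × 0.18 × 0.15 × 0.14 × 0.12 = 0.000077112
A energy = 10 / 0.000077112 = 129682 kJ

129682 kJ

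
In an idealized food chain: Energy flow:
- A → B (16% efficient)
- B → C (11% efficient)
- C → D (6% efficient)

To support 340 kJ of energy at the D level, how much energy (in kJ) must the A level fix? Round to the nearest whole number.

Cumulative transfer efficiency: 0.16 × 0.11 × 0.06 = 0.001056
A energy = 340 / 0.001056 = 321970 kJ

321970 kJ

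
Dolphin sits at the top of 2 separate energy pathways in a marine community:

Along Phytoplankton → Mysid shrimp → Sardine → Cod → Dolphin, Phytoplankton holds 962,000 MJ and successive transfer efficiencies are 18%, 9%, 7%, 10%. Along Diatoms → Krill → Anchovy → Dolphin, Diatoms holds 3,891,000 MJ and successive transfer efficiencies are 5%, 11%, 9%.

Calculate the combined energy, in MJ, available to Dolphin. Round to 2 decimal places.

Via Phytoplankton: 962000 × 0.18 × 0.09 × 0.07 × 0.1 = 109.0908 MJ
Via Diatoms: 3891000 × 0.05 × 0.11 × 0.09 = 1926.045 MJ
Total at Dolphin: 109.0908 + 1926.045 = 2035.1358 MJ

2035.14 MJ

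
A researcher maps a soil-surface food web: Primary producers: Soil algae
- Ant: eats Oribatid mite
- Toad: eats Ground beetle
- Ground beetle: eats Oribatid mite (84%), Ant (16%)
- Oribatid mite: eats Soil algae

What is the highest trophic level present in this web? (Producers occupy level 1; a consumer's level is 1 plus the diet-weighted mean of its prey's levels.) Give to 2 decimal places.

4.16

Oribatid mite: 1 + 1 = 2
Ant: 1 + 2 = 3
Ground beetle: 1 + (0.84×2 + 0.16×3) = 3.16
Toad: 1 + 3.16 = 4.16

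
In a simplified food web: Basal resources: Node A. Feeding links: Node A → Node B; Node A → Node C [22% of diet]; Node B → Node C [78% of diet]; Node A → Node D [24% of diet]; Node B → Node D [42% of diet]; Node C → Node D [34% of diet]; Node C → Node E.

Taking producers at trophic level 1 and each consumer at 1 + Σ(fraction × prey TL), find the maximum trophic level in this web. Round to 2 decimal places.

3.78

Node B: 1 + 1 = 2
Node C: 1 + (0.22×1 + 0.78×2) = 2.78
Node D: 1 + (0.24×1 + 0.42×2 + 0.34×2.78) = 3.0252
Node E: 1 + 2.78 = 3.78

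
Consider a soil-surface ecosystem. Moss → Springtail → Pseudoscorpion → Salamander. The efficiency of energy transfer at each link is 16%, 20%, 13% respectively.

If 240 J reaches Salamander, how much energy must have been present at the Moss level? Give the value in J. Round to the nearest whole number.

Cumulative transfer efficiency: 0.16 × 0.2 × 0.13 = 0.00416
Moss energy = 240 / 0.00416 = 57692 J

57692 J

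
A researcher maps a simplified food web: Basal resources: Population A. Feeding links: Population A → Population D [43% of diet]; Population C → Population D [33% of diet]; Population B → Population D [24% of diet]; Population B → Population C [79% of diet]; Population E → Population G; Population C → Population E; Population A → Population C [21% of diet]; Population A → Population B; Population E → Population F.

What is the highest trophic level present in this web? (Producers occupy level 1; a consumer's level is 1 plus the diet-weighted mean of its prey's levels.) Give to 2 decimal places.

Population B: 1 + 1 = 2
Population C: 1 + (0.79×2 + 0.21×1) = 2.79
Population D: 1 + (0.24×2 + 0.43×1 + 0.33×2.79) = 2.8307
Population E: 1 + 2.79 = 3.79
Population F: 1 + 3.79 = 4.79
Population G: 1 + 3.79 = 4.79

4.79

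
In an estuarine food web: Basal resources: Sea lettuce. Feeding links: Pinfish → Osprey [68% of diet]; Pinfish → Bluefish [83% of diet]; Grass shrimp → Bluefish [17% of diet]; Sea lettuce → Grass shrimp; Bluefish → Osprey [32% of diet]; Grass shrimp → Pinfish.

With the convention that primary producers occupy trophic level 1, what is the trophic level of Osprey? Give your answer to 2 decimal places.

Grass shrimp: 1 + 1 = 2
Pinfish: 1 + 2 = 3
Bluefish: 1 + (0.83×3 + 0.17×2) = 3.83
Osprey: 1 + (0.68×3 + 0.32×3.83) = 4.2656

4.27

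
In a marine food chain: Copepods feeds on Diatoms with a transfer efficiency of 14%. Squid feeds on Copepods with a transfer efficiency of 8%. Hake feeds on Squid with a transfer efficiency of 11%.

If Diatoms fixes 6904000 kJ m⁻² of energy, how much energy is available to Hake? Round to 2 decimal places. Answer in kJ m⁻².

8505.73 kJ m⁻²

Copepods: 6904000 × 0.14 = 966560 kJ m⁻²
Squid: 966560 × 0.08 = 77324.8 kJ m⁻²
Hake: 77324.8 × 0.11 = 8505.728 kJ m⁻²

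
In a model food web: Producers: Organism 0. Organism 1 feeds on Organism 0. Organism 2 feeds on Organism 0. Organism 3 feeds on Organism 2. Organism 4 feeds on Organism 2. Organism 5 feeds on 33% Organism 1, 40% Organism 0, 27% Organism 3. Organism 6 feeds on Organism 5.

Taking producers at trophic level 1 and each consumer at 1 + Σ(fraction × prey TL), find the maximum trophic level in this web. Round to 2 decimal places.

3.87

Organism 1: 1 + 1 = 2
Organism 2: 1 + 1 = 2
Organism 3: 1 + 2 = 3
Organism 4: 1 + 2 = 3
Organism 5: 1 + (0.33×2 + 0.4×1 + 0.27×3) = 2.87
Organism 6: 1 + 2.87 = 3.87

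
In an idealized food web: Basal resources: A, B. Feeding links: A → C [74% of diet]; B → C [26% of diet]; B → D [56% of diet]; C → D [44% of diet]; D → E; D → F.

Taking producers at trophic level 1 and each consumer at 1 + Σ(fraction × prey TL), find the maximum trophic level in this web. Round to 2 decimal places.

C: 1 + (0.74×1 + 0.26×1) = 2
D: 1 + (0.56×1 + 0.44×2) = 2.44
E: 1 + 2.44 = 3.44
F: 1 + 2.44 = 3.44

3.44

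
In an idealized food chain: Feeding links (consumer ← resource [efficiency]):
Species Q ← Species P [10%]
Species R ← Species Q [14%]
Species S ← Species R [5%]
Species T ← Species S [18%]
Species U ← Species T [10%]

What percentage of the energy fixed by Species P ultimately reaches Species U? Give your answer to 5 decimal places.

Product of link efficiencies: 0.1 × 0.14 × 0.05 × 0.18 × 0.1 = 0.0000126
As a percentage: 0.0000126 × 100 = 0.00126%

0.00126%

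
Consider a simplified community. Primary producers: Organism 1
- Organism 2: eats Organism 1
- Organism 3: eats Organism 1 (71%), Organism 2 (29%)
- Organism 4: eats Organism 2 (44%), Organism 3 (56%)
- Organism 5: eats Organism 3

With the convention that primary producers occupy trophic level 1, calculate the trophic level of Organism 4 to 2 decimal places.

3.16

Organism 2: 1 + 1 = 2
Organism 3: 1 + (0.71×1 + 0.29×2) = 2.29
Organism 4: 1 + (0.44×2 + 0.56×2.29) = 3.1624
Organism 5: 1 + 2.29 = 3.29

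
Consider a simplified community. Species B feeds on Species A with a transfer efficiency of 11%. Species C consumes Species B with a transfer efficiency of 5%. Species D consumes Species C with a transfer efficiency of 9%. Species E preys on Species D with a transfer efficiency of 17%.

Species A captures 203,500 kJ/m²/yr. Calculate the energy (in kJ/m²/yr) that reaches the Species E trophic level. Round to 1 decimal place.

17.1 kJ/m²/yr

Species B: 203500 × 0.11 = 22385 kJ/m²/yr
Species C: 22385 × 0.05 = 1119.25 kJ/m²/yr
Species D: 1119.25 × 0.09 = 100.7325 kJ/m²/yr
Species E: 100.7325 × 0.17 = 17.124525 kJ/m²/yr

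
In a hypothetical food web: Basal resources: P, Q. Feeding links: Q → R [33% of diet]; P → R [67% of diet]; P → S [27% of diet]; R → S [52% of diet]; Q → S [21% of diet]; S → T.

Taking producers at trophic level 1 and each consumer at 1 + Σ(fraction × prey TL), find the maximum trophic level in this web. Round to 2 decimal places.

R: 1 + (0.33×1 + 0.67×1) = 2
S: 1 + (0.27×1 + 0.52×2 + 0.21×1) = 2.52
T: 1 + 2.52 = 3.52

3.52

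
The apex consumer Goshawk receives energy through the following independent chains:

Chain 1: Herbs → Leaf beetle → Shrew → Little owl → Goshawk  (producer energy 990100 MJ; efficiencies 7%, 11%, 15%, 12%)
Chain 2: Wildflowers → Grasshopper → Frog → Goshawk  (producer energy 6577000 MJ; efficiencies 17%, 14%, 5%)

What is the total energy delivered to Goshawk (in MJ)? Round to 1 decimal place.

Chain 1: 990100 × 0.07 × 0.11 × 0.15 × 0.12 = 137.22786 MJ
Chain 2: 6577000 × 0.17 × 0.14 × 0.05 = 7826.63 MJ
Total at Goshawk: 137.22786 + 7826.63 = 7963.85786 MJ

7963.9 MJ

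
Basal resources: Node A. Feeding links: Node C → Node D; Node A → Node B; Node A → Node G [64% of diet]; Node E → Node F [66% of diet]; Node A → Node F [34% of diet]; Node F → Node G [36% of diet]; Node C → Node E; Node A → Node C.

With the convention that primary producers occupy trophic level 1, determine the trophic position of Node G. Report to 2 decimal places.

Node B: 1 + 1 = 2
Node C: 1 + 1 = 2
Node D: 1 + 2 = 3
Node E: 1 + 2 = 3
Node F: 1 + (0.66×3 + 0.34×1) = 3.32
Node G: 1 + (0.36×3.32 + 0.64×1) = 2.8352

2.84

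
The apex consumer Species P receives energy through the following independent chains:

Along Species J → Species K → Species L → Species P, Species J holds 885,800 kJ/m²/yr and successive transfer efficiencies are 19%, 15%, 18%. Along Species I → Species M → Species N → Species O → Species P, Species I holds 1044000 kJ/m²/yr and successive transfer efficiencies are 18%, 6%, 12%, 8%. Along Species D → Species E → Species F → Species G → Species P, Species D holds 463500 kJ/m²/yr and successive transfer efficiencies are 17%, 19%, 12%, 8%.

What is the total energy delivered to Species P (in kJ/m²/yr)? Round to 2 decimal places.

Via Species J: 885800 × 0.19 × 0.15 × 0.18 = 4544.154 kJ/m²/yr
Via Species I: 1044000 × 0.18 × 0.06 × 0.12 × 0.08 = 108.24192 kJ/m²/yr
Via Species D: 463500 × 0.17 × 0.19 × 0.12 × 0.08 = 143.72208 kJ/m²/yr
Total at Species P: 4544.154 + 108.24192 + 143.72208 = 4796.118 kJ/m²/yr

4796.12 kJ/m²/yr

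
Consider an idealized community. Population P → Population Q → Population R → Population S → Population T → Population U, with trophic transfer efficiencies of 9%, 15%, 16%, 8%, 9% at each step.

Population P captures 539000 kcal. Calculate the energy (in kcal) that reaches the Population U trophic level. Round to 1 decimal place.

Population Q: 539000 × 0.09 = 48510 kcal
Population R: 48510 × 0.15 = 7276.5 kcal
Population S: 7276.5 × 0.16 = 1164.24 kcal
Population T: 1164.24 × 0.08 = 93.1392 kcal
Population U: 93.1392 × 0.09 = 8.382528 kcal

8.4 kcal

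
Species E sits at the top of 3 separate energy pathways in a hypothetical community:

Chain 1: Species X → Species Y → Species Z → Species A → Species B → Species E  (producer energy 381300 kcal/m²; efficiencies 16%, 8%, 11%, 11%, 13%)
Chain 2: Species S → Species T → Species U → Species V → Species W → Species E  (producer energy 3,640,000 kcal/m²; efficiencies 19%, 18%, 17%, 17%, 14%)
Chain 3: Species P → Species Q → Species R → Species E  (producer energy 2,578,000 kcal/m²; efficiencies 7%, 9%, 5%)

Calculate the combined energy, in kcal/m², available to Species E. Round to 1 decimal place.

Chain 1: 381300 × 0.16 × 0.08 × 0.11 × 0.11 × 0.13 = 7.67724672 kcal/m²
Chain 2: 3640000 × 0.19 × 0.18 × 0.17 × 0.17 × 0.14 = 503.678448 kcal/m²
Chain 3: 2578000 × 0.07 × 0.09 × 0.05 = 812.07 kcal/m²
Total at Species E: 7.67724672 + 503.678448 + 812.07 = 1323.42569472 kcal/m²

1323.4 kcal/m²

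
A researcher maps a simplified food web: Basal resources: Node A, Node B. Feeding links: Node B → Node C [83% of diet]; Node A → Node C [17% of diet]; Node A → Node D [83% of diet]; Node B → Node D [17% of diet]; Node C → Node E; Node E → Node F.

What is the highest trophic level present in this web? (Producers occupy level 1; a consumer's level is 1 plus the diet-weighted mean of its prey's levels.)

4

Node C: 1 + (0.83×1 + 0.17×1) = 2
Node D: 1 + (0.83×1 + 0.17×1) = 2
Node E: 1 + 2 = 3
Node F: 1 + 3 = 4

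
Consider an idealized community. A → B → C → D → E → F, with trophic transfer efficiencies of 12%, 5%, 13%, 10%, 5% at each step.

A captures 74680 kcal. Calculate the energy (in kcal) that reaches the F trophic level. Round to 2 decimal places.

0.29 kcal

B: 74680 × 0.12 = 8961.6 kcal
C: 8961.6 × 0.05 = 448.08 kcal
D: 448.08 × 0.13 = 58.2504 kcal
E: 58.2504 × 0.1 = 5.82504 kcal
F: 5.82504 × 0.05 = 0.291252 kcal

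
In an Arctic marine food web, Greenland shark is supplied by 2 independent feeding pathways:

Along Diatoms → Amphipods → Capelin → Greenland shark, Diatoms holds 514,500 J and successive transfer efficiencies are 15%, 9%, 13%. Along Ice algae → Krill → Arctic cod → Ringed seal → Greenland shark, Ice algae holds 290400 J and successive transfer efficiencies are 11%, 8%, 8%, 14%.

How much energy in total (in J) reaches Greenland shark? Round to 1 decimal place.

931.6 J

Via Diatoms: 514500 × 0.15 × 0.09 × 0.13 = 902.9475 J
Via Ice algae: 290400 × 0.11 × 0.08 × 0.08 × 0.14 = 28.621824 J
Total at Greenland shark: 902.9475 + 28.621824 = 931.569324 J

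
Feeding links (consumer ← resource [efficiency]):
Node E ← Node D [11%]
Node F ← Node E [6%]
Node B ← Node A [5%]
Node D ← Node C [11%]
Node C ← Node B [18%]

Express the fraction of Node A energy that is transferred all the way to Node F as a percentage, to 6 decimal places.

0.000653%

Product of link efficiencies: 0.05 × 0.18 × 0.11 × 0.11 × 0.06 = 0.000006534
As a percentage: 0.000006534 × 100 = 0.000653%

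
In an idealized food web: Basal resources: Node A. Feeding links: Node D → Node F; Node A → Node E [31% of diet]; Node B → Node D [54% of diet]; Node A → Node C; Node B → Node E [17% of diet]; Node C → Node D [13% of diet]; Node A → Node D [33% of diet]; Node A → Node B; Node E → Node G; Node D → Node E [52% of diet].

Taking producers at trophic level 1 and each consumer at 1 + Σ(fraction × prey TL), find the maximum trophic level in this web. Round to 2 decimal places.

Node B: 1 + 1 = 2
Node C: 1 + 1 = 2
Node D: 1 + (0.54×2 + 0.13×2 + 0.33×1) = 2.67
Node E: 1 + (0.31×1 + 0.52×2.67 + 0.17×2) = 3.0384
Node F: 1 + 2.67 = 3.67
Node G: 1 + 3.0384 = 4.0384

4.04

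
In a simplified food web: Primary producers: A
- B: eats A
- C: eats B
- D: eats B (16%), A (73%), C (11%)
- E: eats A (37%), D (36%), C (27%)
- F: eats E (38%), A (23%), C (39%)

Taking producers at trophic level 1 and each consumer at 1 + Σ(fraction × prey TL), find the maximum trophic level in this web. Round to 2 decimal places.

3.55

B: 1 + 1 = 2
C: 1 + 2 = 3
D: 1 + (0.16×2 + 0.73×1 + 0.11×3) = 2.38
E: 1 + (0.37×1 + 0.36×2.38 + 0.27×3) = 3.0368
F: 1 + (0.38×3.0368 + 0.23×1 + 0.39×3) = 3.553984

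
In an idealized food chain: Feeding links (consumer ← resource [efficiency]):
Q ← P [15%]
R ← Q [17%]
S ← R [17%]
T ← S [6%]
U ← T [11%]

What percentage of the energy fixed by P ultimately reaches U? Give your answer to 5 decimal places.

Product of link efficiencies: 0.15 × 0.17 × 0.17 × 0.06 × 0.11 = 0.000028611
As a percentage: 0.000028611 × 100 = 0.00286%

0.00286%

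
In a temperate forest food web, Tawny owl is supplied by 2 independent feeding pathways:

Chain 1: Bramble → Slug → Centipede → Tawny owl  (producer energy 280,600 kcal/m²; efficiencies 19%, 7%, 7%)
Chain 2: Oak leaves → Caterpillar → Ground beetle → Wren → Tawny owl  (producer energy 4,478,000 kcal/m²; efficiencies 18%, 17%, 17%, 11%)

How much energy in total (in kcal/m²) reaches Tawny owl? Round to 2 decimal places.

2823.64 kcal/m²

Chain 1: 280600 × 0.19 × 0.07 × 0.07 = 261.2386 kcal/m²
Chain 2: 4478000 × 0.18 × 0.17 × 0.17 × 0.11 = 2562.40116 kcal/m²
Total at Tawny owl: 261.2386 + 2562.40116 = 2823.63976 kcal/m²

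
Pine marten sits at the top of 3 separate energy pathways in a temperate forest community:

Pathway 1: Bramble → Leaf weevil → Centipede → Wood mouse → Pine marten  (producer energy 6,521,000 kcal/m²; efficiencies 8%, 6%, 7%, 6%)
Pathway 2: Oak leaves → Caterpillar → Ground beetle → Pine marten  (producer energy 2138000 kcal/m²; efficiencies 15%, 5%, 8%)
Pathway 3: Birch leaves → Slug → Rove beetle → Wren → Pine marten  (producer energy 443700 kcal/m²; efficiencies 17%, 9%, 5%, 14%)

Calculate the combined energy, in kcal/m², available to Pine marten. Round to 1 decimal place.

Pathway 1: 6521000 × 0.08 × 0.06 × 0.07 × 0.06 = 131.46336 kcal/m²
Pathway 2: 2138000 × 0.15 × 0.05 × 0.08 = 1282.8 kcal/m²
Pathway 3: 443700 × 0.17 × 0.09 × 0.05 × 0.14 = 47.52027 kcal/m²
Total at Pine marten: 131.46336 + 1282.8 + 47.52027 = 1461.78363 kcal/m²

1461.8 kcal/m²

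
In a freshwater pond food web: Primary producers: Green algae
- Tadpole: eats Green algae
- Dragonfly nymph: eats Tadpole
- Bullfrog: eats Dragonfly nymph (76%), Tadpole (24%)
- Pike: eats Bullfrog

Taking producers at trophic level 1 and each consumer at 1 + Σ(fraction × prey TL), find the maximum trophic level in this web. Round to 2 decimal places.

Tadpole: 1 + 1 = 2
Dragonfly nymph: 1 + 2 = 3
Bullfrog: 1 + (0.76×3 + 0.24×2) = 3.76
Pike: 1 + 3.76 = 4.76

4.76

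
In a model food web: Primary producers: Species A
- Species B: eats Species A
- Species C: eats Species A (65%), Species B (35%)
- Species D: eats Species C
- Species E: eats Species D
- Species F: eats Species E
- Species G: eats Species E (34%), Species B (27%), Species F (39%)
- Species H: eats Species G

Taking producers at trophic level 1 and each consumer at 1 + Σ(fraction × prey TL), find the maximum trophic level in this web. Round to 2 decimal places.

Species B: 1 + 1 = 2
Species C: 1 + (0.65×1 + 0.35×2) = 2.35
Species D: 1 + 2.35 = 3.35
Species E: 1 + 3.35 = 4.35
Species F: 1 + 4.35 = 5.35
Species G: 1 + (0.34×4.35 + 0.27×2 + 0.39×5.35) = 5.1055
Species H: 1 + 5.1055 = 6.1055

6.11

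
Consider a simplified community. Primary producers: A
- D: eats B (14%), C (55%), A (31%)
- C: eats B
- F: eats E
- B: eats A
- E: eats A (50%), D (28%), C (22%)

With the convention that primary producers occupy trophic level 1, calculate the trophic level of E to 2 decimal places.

B: 1 + 1 = 2
C: 1 + 2 = 3
D: 1 + (0.14×2 + 0.55×3 + 0.31×1) = 3.24
E: 1 + (0.5×1 + 0.28×3.24 + 0.22×3) = 3.0672
F: 1 + 3.0672 = 4.0672

3.07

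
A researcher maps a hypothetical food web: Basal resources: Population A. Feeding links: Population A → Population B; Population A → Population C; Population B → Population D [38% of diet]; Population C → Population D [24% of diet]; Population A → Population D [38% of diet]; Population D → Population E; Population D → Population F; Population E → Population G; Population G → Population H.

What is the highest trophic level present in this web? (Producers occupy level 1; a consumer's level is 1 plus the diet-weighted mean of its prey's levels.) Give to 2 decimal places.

Population B: 1 + 1 = 2
Population C: 1 + 1 = 2
Population D: 1 + (0.38×2 + 0.24×2 + 0.38×1) = 2.62
Population E: 1 + 2.62 = 3.62
Population F: 1 + 2.62 = 3.62
Population G: 1 + 3.62 = 4.62
Population H: 1 + 4.62 = 5.62

5.62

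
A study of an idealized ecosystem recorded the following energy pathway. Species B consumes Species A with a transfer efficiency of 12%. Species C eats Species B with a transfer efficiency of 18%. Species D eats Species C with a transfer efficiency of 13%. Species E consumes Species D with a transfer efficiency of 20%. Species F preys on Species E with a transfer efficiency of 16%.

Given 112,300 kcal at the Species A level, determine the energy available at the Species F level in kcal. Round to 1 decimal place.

10.1 kcal

Species B: 112300 × 0.12 = 13476 kcal
Species C: 13476 × 0.18 = 2425.68 kcal
Species D: 2425.68 × 0.13 = 315.3384 kcal
Species E: 315.3384 × 0.2 = 63.06768 kcal
Species F: 63.06768 × 0.16 = 10.0908288 kcal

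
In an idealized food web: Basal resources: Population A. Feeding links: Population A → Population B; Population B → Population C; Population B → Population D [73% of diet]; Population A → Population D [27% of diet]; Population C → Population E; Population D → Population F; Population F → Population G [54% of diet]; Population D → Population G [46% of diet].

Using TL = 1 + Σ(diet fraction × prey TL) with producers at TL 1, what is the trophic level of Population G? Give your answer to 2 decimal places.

Population B: 1 + 1 = 2
Population C: 1 + 2 = 3
Population D: 1 + (0.73×2 + 0.27×1) = 2.73
Population E: 1 + 3 = 4
Population F: 1 + 2.73 = 3.73
Population G: 1 + (0.54×3.73 + 0.46×2.73) = 4.27

4.27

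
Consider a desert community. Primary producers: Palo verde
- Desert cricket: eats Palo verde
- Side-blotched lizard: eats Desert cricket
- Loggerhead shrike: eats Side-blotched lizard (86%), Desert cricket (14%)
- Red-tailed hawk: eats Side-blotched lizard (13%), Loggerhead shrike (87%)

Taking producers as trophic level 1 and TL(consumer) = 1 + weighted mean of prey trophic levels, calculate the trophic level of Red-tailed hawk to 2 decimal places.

Desert cricket: 1 + 1 = 2
Side-blotched lizard: 1 + 2 = 3
Loggerhead shrike: 1 + (0.86×3 + 0.14×2) = 3.86
Red-tailed hawk: 1 + (0.13×3 + 0.87×3.86) = 4.7482

4.75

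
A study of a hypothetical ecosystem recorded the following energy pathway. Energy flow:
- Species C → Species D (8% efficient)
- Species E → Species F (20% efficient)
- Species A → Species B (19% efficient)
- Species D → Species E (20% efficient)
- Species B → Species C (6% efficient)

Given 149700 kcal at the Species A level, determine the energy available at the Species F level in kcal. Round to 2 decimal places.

5.46 kcal

Species B: 149700 × 0.19 = 28443 kcal
Species C: 28443 × 0.06 = 1706.58 kcal
Species D: 1706.58 × 0.08 = 136.5264 kcal
Species E: 136.5264 × 0.2 = 27.30528 kcal
Species F: 27.30528 × 0.2 = 5.461056 kcal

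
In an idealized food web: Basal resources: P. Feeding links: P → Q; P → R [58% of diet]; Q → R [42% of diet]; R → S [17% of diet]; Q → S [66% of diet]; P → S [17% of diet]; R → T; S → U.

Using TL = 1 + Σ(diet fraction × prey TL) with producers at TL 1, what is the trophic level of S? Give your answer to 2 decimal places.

2.90

Q: 1 + 1 = 2
R: 1 + (0.58×1 + 0.42×2) = 2.42
S: 1 + (0.17×2.42 + 0.66×2 + 0.17×1) = 2.9014
T: 1 + 2.42 = 3.42
U: 1 + 2.9014 = 3.9014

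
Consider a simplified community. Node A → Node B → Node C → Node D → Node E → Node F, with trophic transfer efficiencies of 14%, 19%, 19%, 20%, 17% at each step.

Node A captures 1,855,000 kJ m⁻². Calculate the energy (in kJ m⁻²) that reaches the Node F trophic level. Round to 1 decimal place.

Node B: 1855000 × 0.14 = 259700 kJ m⁻²
Node C: 259700 × 0.19 = 49343 kJ m⁻²
Node D: 49343 × 0.19 = 9375.17 kJ m⁻²
Node E: 9375.17 × 0.2 = 1875.034 kJ m⁻²
Node F: 1875.034 × 0.17 = 318.75578 kJ m⁻²

318.8 kJ m⁻²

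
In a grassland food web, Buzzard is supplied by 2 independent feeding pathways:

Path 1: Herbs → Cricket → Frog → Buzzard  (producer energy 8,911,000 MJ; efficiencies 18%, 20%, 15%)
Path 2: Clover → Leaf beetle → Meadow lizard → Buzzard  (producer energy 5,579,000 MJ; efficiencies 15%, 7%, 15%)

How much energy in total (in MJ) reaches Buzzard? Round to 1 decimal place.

Path 1: 8911000 × 0.18 × 0.2 × 0.15 = 48119.4 MJ
Path 2: 5579000 × 0.15 × 0.07 × 0.15 = 8786.925 MJ
Total at Buzzard: 48119.4 + 8786.925 = 56906.325 MJ

56906.3 MJ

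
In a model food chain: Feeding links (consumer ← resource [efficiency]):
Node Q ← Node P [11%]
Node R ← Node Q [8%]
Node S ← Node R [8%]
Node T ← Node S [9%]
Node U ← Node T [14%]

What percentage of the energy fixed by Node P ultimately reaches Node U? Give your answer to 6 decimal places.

0.000887%

Product of link efficiencies: 0.11 × 0.08 × 0.08 × 0.09 × 0.14 = 0.0000088704
As a percentage: 0.0000088704 × 100 = 0.000887%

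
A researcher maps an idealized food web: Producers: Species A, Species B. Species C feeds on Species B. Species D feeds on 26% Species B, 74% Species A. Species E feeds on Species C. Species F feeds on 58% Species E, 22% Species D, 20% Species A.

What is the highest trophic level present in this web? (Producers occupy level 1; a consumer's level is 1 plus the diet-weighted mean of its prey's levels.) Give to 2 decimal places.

Species C: 1 + 1 = 2
Species D: 1 + (0.26×1 + 0.74×1) = 2
Species E: 1 + 2 = 3
Species F: 1 + (0.58×3 + 0.22×2 + 0.2×1) = 3.38

3.38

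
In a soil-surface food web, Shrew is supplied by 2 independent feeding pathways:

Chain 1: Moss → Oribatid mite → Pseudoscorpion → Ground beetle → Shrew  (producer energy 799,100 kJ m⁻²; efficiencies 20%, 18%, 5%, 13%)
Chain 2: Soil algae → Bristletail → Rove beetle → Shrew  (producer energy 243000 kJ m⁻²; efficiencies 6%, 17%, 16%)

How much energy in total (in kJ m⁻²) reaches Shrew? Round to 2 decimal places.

Chain 1: 799100 × 0.2 × 0.18 × 0.05 × 0.13 = 186.9894 kJ m⁻²
Chain 2: 243000 × 0.06 × 0.17 × 0.16 = 396.576 kJ m⁻²
Total at Shrew: 186.9894 + 396.576 = 583.5654 kJ m⁻²

583.57 kJ m⁻²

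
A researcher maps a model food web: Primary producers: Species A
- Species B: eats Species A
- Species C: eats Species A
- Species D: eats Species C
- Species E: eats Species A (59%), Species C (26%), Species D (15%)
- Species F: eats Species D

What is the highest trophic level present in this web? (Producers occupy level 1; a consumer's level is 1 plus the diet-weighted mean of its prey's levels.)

4

Species B: 1 + 1 = 2
Species C: 1 + 1 = 2
Species D: 1 + 2 = 3
Species E: 1 + (0.59×1 + 0.26×2 + 0.15×3) = 2.56
Species F: 1 + 3 = 4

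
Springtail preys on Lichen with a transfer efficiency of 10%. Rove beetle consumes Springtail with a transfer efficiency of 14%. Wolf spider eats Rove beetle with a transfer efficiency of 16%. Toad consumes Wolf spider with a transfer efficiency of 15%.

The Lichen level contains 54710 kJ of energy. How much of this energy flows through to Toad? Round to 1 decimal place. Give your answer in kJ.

18.4 kJ

Springtail: 54710 × 0.1 = 5471 kJ
Rove beetle: 5471 × 0.14 = 765.94 kJ
Wolf spider: 765.94 × 0.16 = 122.5504 kJ
Toad: 122.5504 × 0.15 = 18.38256 kJ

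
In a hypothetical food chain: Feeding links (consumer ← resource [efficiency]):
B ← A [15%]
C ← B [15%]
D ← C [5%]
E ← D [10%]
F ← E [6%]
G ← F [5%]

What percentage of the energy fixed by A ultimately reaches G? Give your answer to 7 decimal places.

Product of link efficiencies: 0.15 × 0.15 × 0.05 × 0.1 × 0.06 × 0.05 = 0.0000003375
As a percentage: 0.0000003375 × 100 = 0.0000338%

0.0000338%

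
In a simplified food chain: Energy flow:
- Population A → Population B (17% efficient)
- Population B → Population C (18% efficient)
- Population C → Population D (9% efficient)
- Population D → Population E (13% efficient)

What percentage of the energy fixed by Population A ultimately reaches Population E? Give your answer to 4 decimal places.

0.0358%

Product of link efficiencies: 0.17 × 0.18 × 0.09 × 0.13 = 0.00035802
As a percentage: 0.00035802 × 100 = 0.0358%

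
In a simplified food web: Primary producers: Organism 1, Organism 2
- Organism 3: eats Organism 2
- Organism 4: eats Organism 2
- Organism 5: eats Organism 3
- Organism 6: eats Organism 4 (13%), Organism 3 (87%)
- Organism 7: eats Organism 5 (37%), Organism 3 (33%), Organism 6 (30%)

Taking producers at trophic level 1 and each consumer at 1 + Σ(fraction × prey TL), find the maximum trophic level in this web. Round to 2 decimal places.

3.67

Organism 3: 1 + 1 = 2
Organism 4: 1 + 1 = 2
Organism 5: 1 + 2 = 3
Organism 6: 1 + (0.13×2 + 0.87×2) = 3
Organism 7: 1 + (0.37×3 + 0.33×2 + 0.3×3) = 3.67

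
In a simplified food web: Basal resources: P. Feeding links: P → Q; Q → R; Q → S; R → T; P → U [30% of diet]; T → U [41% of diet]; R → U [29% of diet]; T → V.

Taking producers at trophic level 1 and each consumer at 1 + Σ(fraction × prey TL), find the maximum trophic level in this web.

5

Q: 1 + 1 = 2
R: 1 + 2 = 3
S: 1 + 2 = 3
T: 1 + 3 = 4
U: 1 + (0.3×1 + 0.41×4 + 0.29×3) = 3.81
V: 1 + 4 = 5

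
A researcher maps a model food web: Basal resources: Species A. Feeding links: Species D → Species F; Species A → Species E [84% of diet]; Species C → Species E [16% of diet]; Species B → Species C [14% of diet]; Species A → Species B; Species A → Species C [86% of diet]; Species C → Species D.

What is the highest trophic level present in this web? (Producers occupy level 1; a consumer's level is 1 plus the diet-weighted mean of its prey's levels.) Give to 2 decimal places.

Species B: 1 + 1 = 2
Species C: 1 + (0.86×1 + 0.14×2) = 2.14
Species D: 1 + 2.14 = 3.14
Species E: 1 + (0.16×2.14 + 0.84×1) = 2.1824
Species F: 1 + 3.14 = 4.14

4.14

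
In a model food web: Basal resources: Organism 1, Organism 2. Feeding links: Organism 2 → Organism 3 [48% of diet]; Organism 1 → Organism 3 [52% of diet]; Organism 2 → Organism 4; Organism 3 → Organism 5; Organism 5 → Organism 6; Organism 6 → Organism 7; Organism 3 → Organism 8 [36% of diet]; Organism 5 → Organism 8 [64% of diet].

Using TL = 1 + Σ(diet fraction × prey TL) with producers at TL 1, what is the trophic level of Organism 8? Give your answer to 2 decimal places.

3.64

Organism 3: 1 + (0.48×1 + 0.52×1) = 2
Organism 4: 1 + 1 = 2
Organism 5: 1 + 2 = 3
Organism 6: 1 + 3 = 4
Organism 7: 1 + 4 = 5
Organism 8: 1 + (0.36×2 + 0.64×3) = 3.64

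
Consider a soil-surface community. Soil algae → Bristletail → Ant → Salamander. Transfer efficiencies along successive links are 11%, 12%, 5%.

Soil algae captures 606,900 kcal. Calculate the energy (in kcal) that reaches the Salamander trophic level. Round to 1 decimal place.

Bristletail: 606900 × 0.11 = 66759 kcal
Ant: 66759 × 0.12 = 8011.08 kcal
Salamander: 8011.08 × 0.05 = 400.554 kcal

400.6 kcal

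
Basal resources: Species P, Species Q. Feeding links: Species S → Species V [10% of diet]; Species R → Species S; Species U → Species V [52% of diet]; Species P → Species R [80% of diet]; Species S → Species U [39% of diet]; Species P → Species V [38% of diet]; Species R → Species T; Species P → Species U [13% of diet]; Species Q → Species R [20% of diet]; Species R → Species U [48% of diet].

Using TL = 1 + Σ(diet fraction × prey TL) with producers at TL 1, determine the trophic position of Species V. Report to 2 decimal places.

Species R: 1 + (0.2×1 + 0.8×1) = 2
Species S: 1 + 2 = 3
Species T: 1 + 2 = 3
Species U: 1 + (0.13×1 + 0.48×2 + 0.39×3) = 3.26
Species V: 1 + (0.38×1 + 0.1×3 + 0.52×3.26) = 3.3752

3.38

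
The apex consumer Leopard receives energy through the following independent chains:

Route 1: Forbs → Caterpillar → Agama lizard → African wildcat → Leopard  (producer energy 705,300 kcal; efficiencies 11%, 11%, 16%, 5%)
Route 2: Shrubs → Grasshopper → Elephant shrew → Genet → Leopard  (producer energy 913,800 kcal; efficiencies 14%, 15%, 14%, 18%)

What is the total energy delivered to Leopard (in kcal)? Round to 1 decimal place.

551.9 kcal

Route 1: 705300 × 0.11 × 0.11 × 0.16 × 0.05 = 68.27304 kcal
Route 2: 913800 × 0.14 × 0.15 × 0.14 × 0.18 = 483.58296 kcal
Total at Leopard: 68.27304 + 483.58296 = 551.856 kcal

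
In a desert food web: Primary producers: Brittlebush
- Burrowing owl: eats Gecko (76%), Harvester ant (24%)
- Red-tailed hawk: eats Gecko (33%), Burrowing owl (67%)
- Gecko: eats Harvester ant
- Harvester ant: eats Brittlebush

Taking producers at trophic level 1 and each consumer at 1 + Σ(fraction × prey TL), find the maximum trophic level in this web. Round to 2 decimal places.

4.51

Harvester ant: 1 + 1 = 2
Gecko: 1 + 2 = 3
Burrowing owl: 1 + (0.76×3 + 0.24×2) = 3.76
Red-tailed hawk: 1 + (0.33×3 + 0.67×3.76) = 4.5092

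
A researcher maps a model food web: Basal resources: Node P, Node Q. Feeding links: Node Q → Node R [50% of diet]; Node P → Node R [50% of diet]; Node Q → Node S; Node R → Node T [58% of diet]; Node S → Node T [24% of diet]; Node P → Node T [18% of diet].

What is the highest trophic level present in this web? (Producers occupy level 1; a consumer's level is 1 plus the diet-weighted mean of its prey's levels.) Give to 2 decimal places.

2.82

Node R: 1 + (0.5×1 + 0.5×1) = 2
Node S: 1 + 1 = 2
Node T: 1 + (0.58×2 + 0.24×2 + 0.18×1) = 2.82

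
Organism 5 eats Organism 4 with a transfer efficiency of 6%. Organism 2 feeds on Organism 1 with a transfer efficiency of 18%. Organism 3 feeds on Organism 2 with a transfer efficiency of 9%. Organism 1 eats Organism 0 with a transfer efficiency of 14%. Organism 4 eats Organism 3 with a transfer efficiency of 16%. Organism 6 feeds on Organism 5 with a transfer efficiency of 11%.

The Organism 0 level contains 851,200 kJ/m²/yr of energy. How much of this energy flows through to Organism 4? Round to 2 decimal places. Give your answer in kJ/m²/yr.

308.88 kJ/m²/yr

Organism 1: 851200 × 0.14 = 119168 kJ/m²/yr
Organism 2: 119168 × 0.18 = 21450.24 kJ/m²/yr
Organism 3: 21450.24 × 0.09 = 1930.5216 kJ/m²/yr
Organism 4: 1930.5216 × 0.16 = 308.883456 kJ/m²/yr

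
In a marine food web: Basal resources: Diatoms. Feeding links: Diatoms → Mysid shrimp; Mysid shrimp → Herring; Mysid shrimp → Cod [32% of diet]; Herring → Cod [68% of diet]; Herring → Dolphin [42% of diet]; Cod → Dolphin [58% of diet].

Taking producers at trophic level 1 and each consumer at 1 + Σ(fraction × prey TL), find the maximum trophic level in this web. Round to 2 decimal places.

Mysid shrimp: 1 + 1 = 2
Herring: 1 + 2 = 3
Cod: 1 + (0.32×2 + 0.68×3) = 3.68
Dolphin: 1 + (0.42×3 + 0.58×3.68) = 4.3944

4.39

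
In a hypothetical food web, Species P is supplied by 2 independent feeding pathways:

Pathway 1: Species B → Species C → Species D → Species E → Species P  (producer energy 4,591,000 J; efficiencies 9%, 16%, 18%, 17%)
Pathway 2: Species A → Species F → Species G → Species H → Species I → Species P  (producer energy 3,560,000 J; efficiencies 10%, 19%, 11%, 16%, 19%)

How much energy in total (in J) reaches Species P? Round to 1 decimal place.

Pathway 1: 4591000 × 0.09 × 0.16 × 0.18 × 0.17 = 2022.97824 J
Pathway 2: 3560000 × 0.1 × 0.19 × 0.11 × 0.16 × 0.19 = 226.18816 J
Total at Species P: 2022.97824 + 226.18816 = 2249.1664 J

2249.2 J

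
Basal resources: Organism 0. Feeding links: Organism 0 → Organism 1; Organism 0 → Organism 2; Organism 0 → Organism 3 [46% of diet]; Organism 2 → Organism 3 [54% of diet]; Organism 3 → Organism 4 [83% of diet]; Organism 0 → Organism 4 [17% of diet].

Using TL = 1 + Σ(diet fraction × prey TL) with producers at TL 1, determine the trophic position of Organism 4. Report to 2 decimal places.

3.28

Organism 1: 1 + 1 = 2
Organism 2: 1 + 1 = 2
Organism 3: 1 + (0.46×1 + 0.54×2) = 2.54
Organism 4: 1 + (0.83×2.54 + 0.17×1) = 3.2782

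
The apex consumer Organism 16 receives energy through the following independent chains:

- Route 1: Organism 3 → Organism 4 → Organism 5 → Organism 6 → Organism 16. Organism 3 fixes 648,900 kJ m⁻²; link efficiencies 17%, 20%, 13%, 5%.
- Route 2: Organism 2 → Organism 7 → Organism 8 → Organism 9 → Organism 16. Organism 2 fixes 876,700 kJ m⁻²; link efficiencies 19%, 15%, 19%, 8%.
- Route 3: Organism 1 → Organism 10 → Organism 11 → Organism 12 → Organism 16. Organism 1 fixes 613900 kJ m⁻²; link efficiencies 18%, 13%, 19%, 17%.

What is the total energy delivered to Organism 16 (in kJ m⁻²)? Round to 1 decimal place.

987.2 kJ m⁻²

Route 1: 648900 × 0.17 × 0.2 × 0.13 × 0.05 = 143.4069 kJ m⁻²
Route 2: 876700 × 0.19 × 0.15 × 0.19 × 0.08 = 379.78644 kJ m⁻²
Route 3: 613900 × 0.18 × 0.13 × 0.19 × 0.17 = 463.997898 kJ m⁻²
Total at Organism 16: 143.4069 + 379.78644 + 463.997898 = 987.191238 kJ m⁻²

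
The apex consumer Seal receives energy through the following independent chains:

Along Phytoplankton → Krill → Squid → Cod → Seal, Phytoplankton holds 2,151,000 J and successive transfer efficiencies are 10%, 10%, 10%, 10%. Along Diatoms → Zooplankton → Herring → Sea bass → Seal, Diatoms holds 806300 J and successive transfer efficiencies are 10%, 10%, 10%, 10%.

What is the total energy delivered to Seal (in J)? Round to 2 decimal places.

295.73 J

Via Phytoplankton: 2151000 × 0.1 × 0.1 × 0.1 × 0.1 = 215.1 J
Via Diatoms: 806300 × 0.1 × 0.1 × 0.1 × 0.1 = 80.63 J
Total at Seal: 215.1 + 80.63 = 295.73 J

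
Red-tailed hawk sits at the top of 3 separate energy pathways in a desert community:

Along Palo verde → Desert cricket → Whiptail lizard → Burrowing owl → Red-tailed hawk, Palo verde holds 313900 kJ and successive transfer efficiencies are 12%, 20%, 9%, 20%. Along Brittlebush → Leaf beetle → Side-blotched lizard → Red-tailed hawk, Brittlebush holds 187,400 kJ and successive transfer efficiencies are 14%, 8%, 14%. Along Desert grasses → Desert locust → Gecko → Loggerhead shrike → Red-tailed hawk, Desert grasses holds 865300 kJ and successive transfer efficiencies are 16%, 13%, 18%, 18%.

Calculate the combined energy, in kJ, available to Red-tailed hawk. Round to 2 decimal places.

Via Palo verde: 313900 × 0.12 × 0.2 × 0.09 × 0.2 = 135.6048 kJ
Via Brittlebush: 187400 × 0.14 × 0.08 × 0.14 = 293.8432 kJ
Via Desert grasses: 865300 × 0.16 × 0.13 × 0.18 × 0.18 = 583.142976 kJ
Total at Red-tailed hawk: 135.6048 + 293.8432 + 583.142976 = 1012.590976 kJ

1012.59 kJ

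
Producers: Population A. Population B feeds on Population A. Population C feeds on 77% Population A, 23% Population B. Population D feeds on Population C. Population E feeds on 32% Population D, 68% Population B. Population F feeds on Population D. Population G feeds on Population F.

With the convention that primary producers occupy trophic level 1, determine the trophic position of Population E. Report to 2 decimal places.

3.39

Population B: 1 + 1 = 2
Population C: 1 + (0.77×1 + 0.23×2) = 2.23
Population D: 1 + 2.23 = 3.23
Population E: 1 + (0.32×3.23 + 0.68×2) = 3.3936
Population F: 1 + 3.23 = 4.23
Population G: 1 + 4.23 = 5.23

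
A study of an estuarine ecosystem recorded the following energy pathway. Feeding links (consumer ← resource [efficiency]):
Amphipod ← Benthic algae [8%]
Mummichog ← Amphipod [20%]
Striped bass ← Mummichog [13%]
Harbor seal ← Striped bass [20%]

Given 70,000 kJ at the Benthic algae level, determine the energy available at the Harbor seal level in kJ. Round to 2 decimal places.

Amphipod: 70000 × 0.08 = 5600 kJ
Mummichog: 5600 × 0.2 = 1120 kJ
Striped bass: 1120 × 0.13 = 145.6 kJ
Harbor seal: 145.6 × 0.2 = 29.12 kJ

29.12 kJ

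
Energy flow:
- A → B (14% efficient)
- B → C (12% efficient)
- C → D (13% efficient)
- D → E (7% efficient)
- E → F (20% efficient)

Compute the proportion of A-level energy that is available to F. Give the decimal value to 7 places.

0.0000306

Product of link efficiencies: 0.14 × 0.12 × 0.13 × 0.07 × 0.2 = 0.000030576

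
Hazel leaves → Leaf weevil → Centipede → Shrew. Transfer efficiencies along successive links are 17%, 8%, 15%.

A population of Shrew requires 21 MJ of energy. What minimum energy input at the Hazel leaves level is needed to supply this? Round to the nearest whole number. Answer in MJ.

Cumulative transfer efficiency: 0.17 × 0.08 × 0.15 = 0.00204
Hazel leaves energy = 21 / 0.00204 = 10294 MJ

10294 MJ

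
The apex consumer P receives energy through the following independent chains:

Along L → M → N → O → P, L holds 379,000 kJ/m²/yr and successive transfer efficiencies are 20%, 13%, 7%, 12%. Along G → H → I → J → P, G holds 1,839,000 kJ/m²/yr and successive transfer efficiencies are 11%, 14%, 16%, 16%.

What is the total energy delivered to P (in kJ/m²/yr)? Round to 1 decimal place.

Via L: 379000 × 0.2 × 0.13 × 0.07 × 0.12 = 82.7736 kJ/m²/yr
Via G: 1839000 × 0.11 × 0.14 × 0.16 × 0.16 = 725.00736 kJ/m²/yr
Total at P: 82.7736 + 725.00736 = 807.78096 kJ/m²/yr

807.8 kJ/m²/yr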